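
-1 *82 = -82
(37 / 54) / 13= 37 / 702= 0.05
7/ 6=1.17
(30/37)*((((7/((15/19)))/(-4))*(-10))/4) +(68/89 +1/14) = 491329/92204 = 5.33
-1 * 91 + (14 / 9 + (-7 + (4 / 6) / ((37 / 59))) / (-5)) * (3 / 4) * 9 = -53639 / 740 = -72.49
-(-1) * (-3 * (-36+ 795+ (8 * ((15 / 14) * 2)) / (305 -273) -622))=-11553 / 28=-412.61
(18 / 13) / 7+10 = 928 / 91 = 10.20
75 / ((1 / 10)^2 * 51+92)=7500 / 9251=0.81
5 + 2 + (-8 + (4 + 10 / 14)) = 26 / 7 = 3.71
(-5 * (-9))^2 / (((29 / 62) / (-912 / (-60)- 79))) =-276210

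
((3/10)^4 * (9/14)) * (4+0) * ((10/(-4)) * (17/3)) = -4131/14000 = -0.30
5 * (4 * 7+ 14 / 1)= 210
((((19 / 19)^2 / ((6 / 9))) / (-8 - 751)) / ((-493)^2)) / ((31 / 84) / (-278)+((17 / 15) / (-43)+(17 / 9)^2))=-67779180 / 29510092151932513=-0.00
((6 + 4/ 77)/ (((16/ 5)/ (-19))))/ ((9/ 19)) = -420565/ 5544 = -75.86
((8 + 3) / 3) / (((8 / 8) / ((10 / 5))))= 22 / 3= 7.33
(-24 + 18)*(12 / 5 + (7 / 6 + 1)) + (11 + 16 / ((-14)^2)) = -3998 / 245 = -16.32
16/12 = 4/3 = 1.33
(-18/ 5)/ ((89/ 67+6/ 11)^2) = -9777042/ 9535805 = -1.03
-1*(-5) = 5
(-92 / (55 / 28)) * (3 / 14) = -552 / 55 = -10.04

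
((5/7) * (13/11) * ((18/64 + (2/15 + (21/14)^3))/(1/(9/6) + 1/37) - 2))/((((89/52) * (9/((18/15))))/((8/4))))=2403349/5276810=0.46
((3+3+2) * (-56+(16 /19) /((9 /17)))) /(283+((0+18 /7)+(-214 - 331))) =65128 /38817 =1.68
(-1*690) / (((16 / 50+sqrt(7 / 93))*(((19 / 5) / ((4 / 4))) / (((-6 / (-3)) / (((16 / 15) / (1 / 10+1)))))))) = -630.11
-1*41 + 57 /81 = -1088 /27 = -40.30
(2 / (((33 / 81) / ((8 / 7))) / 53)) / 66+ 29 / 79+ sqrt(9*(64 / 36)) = 8.87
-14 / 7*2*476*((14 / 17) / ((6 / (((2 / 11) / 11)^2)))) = -3136 / 43923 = -0.07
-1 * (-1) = 1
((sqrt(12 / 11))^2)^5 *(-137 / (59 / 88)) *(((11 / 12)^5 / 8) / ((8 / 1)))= -1507 / 472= -3.19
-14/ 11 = -1.27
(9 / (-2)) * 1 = -9 / 2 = -4.50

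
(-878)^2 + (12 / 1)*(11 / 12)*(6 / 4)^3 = 6167369 / 8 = 770921.12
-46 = -46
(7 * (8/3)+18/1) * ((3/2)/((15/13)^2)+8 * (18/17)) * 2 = 538406/765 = 703.80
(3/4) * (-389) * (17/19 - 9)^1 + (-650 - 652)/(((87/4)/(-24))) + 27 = 4218897/1102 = 3828.40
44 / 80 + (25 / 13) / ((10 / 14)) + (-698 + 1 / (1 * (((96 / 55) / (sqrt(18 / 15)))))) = -180637 / 260 + 11 * sqrt(30) / 96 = -694.13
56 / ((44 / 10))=140 / 11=12.73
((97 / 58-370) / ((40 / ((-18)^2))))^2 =2994294542409 / 336400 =8900994.48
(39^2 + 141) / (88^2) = 831 / 3872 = 0.21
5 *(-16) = -80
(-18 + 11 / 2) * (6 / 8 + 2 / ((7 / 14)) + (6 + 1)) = -1175 / 8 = -146.88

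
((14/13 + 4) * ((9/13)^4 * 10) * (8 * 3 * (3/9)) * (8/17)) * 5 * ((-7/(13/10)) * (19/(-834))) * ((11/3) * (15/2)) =8446893840000/11405749667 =740.58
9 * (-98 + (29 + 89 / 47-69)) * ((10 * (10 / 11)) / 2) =-2878650 / 517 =-5567.99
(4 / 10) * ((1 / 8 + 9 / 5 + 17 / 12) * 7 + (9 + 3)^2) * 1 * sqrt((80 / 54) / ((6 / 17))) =20087 * sqrt(85) / 1350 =137.18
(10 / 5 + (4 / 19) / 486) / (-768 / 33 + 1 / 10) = -1015960 / 11768733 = -0.09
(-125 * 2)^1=-250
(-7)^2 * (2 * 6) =588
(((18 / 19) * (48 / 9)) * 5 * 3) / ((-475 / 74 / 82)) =-1747584 / 1805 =-968.19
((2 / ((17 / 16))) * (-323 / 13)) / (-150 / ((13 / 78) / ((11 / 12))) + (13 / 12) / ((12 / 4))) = 21888 / 385931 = 0.06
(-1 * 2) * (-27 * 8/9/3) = 16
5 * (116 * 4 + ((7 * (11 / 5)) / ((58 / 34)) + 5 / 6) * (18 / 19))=1304057 / 551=2366.71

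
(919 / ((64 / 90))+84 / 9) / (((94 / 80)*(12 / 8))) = 738.54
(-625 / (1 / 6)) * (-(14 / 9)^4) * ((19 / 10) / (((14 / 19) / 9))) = 123823000 / 243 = 509559.67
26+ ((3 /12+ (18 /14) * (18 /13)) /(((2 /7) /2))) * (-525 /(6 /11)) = -1419871 /104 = -13652.61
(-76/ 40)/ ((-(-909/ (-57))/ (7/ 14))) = 361/ 6060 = 0.06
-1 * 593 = -593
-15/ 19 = -0.79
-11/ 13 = -0.85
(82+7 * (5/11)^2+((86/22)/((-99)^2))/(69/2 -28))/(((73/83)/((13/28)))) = 9707151871/220365684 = 44.05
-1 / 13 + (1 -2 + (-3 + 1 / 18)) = -941 / 234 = -4.02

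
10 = 10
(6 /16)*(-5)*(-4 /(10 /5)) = 15 /4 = 3.75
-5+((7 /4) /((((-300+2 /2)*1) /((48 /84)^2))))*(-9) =-10429 /2093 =-4.98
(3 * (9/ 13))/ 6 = 9/ 26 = 0.35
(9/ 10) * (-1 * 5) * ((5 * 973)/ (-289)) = 43785/ 578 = 75.75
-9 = -9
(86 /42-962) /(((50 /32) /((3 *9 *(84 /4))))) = -8708688 /25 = -348347.52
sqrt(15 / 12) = sqrt(5) / 2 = 1.12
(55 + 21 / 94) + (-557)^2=29168597 / 94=310304.22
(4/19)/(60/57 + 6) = 2/67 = 0.03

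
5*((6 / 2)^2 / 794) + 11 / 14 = 2341 / 2779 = 0.84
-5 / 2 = -2.50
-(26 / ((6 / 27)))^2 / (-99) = 1521 / 11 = 138.27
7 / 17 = 0.41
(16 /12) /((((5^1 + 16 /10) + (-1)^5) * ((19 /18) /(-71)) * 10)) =-213 /133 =-1.60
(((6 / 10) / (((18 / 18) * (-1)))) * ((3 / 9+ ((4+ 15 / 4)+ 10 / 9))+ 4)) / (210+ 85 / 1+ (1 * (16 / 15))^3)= -106875 / 3998884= -0.03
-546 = -546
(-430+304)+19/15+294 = 2539/15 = 169.27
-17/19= -0.89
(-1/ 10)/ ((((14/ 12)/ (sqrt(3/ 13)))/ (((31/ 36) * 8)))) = -62 * sqrt(39)/ 1365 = -0.28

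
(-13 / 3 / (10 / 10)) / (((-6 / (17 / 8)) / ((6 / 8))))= 221 / 192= 1.15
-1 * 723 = -723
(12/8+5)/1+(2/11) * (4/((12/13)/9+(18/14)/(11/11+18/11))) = 794911/102806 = 7.73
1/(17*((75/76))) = 76/1275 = 0.06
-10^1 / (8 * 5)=-1 / 4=-0.25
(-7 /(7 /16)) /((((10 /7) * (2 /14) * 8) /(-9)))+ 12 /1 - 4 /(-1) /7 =3527 /35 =100.77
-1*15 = -15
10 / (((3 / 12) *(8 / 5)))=25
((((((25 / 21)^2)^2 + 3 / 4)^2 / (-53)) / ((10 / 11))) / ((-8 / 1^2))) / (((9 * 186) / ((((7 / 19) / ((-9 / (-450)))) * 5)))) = 1266394623793475 / 1165872911292456192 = 0.00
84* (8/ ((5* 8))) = 84/ 5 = 16.80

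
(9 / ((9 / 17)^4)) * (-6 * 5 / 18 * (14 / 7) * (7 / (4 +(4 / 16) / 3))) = -3340840 / 5103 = -654.68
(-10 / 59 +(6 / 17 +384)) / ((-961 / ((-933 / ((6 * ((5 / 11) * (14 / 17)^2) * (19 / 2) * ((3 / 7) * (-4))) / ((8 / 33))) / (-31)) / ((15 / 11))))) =1600713268 / 22542104925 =0.07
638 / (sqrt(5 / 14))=638 * sqrt(70) / 5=1067.58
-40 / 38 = -20 / 19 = -1.05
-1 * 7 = -7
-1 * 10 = -10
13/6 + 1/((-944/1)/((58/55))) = 168653/77880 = 2.17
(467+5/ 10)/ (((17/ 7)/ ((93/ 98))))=182.68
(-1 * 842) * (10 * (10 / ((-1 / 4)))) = 336800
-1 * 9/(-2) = 9/2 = 4.50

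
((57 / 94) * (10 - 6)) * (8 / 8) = 114 / 47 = 2.43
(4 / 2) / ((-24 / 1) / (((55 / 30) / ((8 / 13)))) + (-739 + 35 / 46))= -13156 / 4909129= -0.00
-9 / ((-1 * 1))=9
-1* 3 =-3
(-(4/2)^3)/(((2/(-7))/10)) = 280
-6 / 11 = -0.55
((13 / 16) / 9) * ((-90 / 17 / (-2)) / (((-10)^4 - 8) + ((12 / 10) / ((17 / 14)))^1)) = 325 / 13590464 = 0.00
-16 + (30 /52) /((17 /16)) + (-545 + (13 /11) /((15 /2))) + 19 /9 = -61063012 /109395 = -558.19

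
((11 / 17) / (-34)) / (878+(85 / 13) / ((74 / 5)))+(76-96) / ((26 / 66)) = -161187003923 / 3174894177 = -50.77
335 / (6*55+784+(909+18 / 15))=1675 / 10121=0.17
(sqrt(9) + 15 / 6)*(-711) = -7821 / 2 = -3910.50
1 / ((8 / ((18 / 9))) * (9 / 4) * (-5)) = -1 / 45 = -0.02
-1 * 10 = -10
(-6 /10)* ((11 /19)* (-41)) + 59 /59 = 1448 /95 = 15.24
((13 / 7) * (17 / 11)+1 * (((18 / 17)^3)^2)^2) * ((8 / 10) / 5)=871342123190370932 / 1121547806667289925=0.78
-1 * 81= -81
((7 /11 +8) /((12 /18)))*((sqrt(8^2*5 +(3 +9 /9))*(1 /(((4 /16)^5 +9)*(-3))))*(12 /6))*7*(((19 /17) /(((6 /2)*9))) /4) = -6469120 /5170737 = -1.25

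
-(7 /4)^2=-49 /16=-3.06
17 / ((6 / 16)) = 136 / 3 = 45.33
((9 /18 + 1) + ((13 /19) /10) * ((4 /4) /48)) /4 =13693 /36480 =0.38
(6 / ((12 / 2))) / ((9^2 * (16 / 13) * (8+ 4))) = 13 / 15552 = 0.00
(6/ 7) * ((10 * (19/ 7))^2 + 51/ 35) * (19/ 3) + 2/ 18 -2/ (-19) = 4007.54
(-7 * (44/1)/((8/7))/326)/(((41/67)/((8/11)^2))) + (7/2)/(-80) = -8919071/11762080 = -0.76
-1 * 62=-62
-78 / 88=-39 / 44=-0.89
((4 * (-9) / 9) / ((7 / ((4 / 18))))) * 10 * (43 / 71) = -3440 / 4473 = -0.77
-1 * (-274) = 274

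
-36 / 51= -12 / 17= -0.71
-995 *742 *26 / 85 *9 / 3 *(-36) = 414623664 / 17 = 24389627.29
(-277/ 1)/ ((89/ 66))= -18282/ 89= -205.42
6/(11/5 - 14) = -30/59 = -0.51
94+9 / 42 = 1319 / 14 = 94.21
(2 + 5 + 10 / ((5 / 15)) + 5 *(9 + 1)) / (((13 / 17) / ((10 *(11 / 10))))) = 16269 / 13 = 1251.46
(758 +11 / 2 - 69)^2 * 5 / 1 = 9646605 / 4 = 2411651.25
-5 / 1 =-5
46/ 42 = 23/ 21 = 1.10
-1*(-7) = 7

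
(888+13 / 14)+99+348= 18703 / 14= 1335.93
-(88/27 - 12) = 236/27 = 8.74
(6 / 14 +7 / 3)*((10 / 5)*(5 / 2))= 290 / 21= 13.81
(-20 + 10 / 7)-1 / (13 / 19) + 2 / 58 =-52776 / 2639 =-20.00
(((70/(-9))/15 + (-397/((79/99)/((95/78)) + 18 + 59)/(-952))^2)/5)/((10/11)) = -8271541499678634991/72514299368945750400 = -0.11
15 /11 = 1.36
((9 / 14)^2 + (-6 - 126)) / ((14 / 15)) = -386865 / 2744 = -140.99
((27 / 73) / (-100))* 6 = -81 / 3650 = -0.02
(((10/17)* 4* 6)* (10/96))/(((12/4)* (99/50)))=1250/5049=0.25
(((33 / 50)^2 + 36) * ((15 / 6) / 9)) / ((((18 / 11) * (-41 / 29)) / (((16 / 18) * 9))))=-3228599 / 92250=-35.00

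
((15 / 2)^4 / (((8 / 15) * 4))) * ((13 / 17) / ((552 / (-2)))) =-4.11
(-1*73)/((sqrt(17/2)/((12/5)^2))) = -10512*sqrt(34)/425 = -144.22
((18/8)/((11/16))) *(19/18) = 38/11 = 3.45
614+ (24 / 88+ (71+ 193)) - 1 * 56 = 9045 / 11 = 822.27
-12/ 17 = -0.71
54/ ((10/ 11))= 297/ 5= 59.40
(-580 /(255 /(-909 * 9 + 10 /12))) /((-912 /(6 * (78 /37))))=-18503537 /71706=-258.05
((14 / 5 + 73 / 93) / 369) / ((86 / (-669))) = -371741 / 4918770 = -0.08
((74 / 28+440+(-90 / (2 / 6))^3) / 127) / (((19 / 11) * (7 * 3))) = -159532307 / 37338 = -4272.65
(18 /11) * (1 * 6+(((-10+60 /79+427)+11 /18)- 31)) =559373 /869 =643.70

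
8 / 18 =4 / 9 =0.44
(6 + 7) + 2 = 15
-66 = -66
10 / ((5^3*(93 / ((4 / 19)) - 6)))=8 / 43575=0.00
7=7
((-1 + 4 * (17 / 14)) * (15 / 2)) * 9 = 260.36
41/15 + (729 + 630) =20426/15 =1361.73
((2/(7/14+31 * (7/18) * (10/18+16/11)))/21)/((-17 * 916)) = -297/1201060574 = -0.00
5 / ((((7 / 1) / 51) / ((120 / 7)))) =30600 / 49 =624.49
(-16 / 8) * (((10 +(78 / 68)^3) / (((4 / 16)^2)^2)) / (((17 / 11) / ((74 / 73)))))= -23566094464 / 6097033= -3865.17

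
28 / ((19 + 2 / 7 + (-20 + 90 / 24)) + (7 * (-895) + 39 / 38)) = -14896 / 3330819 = -0.00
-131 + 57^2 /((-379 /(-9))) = -53.85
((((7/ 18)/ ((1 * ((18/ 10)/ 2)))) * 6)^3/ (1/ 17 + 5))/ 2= 1457750/ 846369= 1.72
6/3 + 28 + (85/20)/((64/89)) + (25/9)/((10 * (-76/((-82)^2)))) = 496163/43776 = 11.33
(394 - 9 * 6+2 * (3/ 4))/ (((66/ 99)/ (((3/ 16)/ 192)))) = 2049/ 4096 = 0.50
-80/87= -0.92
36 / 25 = 1.44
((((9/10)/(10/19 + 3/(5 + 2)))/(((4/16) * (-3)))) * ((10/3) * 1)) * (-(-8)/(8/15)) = -7980/127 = -62.83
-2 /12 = -1 /6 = -0.17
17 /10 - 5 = -33 /10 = -3.30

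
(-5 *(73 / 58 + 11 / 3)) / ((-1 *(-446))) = -4285 / 77604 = -0.06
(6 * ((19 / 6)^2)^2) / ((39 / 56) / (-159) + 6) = 48349091 / 480465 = 100.63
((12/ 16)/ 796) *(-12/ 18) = -1/ 1592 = -0.00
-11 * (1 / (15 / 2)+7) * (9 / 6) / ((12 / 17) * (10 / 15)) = -20009 / 80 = -250.11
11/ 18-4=-61/ 18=-3.39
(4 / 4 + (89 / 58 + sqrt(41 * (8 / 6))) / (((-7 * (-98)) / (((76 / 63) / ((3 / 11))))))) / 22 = 38 * sqrt(123) / 194481 + 949292 / 20679813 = 0.05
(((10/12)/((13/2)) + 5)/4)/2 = 25/39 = 0.64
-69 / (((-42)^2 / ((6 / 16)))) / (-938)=23 / 1470784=0.00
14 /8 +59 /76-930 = -17622 /19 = -927.47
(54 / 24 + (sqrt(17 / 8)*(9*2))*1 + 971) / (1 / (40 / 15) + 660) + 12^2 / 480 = 4*sqrt(34) / 587 + 93709 / 52830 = 1.81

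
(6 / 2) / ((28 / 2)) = 3 / 14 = 0.21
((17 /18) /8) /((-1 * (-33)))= 17 /4752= 0.00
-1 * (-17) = 17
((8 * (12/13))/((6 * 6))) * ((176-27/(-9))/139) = 1432/5421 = 0.26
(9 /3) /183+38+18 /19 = 45159 /1159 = 38.96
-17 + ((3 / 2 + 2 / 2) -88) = -205 / 2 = -102.50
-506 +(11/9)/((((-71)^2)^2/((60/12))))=-115724795219/228705129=-506.00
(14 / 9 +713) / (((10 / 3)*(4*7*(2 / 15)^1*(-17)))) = -6431 / 1904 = -3.38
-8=-8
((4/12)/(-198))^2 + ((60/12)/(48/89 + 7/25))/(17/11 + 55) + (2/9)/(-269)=5763180949283/53811144322452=0.11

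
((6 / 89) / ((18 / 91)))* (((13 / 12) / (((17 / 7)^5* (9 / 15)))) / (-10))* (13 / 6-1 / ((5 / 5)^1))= -139178767 / 163771985808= -0.00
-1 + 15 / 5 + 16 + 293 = 311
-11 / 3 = -3.67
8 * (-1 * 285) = -2280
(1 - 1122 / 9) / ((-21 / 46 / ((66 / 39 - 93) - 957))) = -33225064 / 117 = -283974.91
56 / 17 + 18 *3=57.29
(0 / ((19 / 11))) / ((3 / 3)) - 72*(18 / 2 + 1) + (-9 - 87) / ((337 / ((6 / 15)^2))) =-6066384 / 8425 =-720.05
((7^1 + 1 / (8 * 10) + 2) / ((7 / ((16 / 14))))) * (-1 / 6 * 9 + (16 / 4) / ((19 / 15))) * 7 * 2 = 6489 / 190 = 34.15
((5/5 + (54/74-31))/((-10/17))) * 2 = 18411/185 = 99.52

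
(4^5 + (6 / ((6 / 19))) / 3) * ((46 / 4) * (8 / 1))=284372 / 3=94790.67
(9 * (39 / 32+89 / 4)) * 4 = 6759 / 8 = 844.88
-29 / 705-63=-44444 / 705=-63.04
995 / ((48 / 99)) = 32835 / 16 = 2052.19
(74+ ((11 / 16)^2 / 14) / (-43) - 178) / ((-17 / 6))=48083307 / 1309952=36.71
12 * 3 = 36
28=28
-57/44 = -1.30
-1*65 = -65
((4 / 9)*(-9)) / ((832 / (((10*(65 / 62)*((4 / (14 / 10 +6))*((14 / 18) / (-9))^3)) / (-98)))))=-875 / 4876502616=-0.00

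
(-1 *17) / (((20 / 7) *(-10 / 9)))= 1071 / 200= 5.36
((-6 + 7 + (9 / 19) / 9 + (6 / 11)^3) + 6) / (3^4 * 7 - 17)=91229 / 6954475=0.01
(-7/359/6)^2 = 0.00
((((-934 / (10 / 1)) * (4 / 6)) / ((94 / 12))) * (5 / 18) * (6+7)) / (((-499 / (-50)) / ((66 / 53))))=-13356200 / 3729027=-3.58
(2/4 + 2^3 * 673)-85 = 10599/2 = 5299.50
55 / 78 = 0.71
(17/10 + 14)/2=7.85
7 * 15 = 105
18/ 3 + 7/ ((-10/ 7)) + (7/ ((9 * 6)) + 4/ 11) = 2366/ 1485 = 1.59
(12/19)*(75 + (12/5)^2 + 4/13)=316164/6175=51.20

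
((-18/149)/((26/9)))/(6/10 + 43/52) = -1620/55279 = -0.03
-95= -95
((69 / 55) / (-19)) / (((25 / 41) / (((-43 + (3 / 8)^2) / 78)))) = 198973 / 3344000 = 0.06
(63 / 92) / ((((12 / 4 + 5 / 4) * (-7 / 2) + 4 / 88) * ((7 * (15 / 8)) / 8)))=-1408 / 50025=-0.03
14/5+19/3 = 137/15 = 9.13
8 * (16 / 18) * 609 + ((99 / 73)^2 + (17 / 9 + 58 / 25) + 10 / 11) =57210113518 / 13189275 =4337.62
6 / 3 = 2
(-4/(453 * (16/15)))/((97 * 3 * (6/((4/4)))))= -0.00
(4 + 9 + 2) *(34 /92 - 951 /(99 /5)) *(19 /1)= -6873155 /506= -13583.31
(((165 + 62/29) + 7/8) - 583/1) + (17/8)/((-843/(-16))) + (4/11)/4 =-892494277/2151336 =-414.86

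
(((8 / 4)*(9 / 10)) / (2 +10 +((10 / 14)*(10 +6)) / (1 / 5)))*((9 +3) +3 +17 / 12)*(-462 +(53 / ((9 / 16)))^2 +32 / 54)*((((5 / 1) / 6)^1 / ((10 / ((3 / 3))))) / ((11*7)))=13430081 / 3449952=3.89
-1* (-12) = 12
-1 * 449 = -449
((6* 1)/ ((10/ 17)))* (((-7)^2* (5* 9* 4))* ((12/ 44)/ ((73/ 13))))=3508596/ 803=4369.36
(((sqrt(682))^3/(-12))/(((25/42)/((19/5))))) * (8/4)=-90706 * sqrt(682)/125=-18950.39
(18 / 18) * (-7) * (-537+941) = -2828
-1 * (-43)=43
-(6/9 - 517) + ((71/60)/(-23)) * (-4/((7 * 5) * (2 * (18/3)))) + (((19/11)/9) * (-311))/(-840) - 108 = 408.40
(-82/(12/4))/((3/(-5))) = 410/9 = 45.56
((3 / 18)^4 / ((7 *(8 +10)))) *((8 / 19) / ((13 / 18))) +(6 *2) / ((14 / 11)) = 377275 / 40014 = 9.43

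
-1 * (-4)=4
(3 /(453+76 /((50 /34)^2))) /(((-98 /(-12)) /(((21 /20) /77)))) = 3375 /328885942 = 0.00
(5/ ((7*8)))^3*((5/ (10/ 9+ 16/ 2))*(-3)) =-16875/ 14400512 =-0.00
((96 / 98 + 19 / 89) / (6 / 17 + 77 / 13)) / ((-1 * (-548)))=1149863 / 3314691436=0.00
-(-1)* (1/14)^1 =1/14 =0.07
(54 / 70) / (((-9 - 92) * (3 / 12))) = -108 / 3535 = -0.03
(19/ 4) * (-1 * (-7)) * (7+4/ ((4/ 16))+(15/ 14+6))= 7999/ 8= 999.88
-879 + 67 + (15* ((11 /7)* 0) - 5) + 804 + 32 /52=-161 /13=-12.38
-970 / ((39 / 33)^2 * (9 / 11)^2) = -14201770 / 13689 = -1037.46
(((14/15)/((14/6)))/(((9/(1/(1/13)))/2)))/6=26/135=0.19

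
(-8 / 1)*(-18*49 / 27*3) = 784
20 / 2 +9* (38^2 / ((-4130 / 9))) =-18.32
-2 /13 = -0.15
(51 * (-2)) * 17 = -1734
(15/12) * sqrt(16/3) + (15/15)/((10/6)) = 3/5 + 5 * sqrt(3)/3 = 3.49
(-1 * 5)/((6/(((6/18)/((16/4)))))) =-5/72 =-0.07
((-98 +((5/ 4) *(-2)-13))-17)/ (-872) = 261/ 1744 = 0.15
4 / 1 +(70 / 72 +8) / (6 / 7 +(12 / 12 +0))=4133 / 468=8.83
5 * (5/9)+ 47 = 448/9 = 49.78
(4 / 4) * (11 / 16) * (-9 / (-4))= 99 / 64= 1.55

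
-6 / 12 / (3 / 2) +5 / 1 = 14 / 3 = 4.67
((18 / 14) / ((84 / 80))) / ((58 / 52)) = 1560 / 1421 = 1.10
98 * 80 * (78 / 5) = 122304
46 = 46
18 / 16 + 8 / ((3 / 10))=667 / 24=27.79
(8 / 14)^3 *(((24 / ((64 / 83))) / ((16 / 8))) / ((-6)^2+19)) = 996 / 18865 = 0.05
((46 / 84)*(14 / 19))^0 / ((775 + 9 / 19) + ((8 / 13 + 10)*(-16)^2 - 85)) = 247 / 841779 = 0.00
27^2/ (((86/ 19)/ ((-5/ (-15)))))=53.69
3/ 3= 1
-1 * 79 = -79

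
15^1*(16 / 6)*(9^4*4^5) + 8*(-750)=268732560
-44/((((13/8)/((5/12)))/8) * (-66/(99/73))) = 1760/949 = 1.85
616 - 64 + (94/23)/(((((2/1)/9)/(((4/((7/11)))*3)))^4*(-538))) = -393334.74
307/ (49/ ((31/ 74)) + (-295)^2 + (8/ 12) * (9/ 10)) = 47585/ 13507098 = 0.00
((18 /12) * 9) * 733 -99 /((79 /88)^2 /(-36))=178714863 /12482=14317.81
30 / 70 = 3 / 7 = 0.43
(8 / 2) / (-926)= -2 / 463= -0.00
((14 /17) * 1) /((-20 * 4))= -7 /680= -0.01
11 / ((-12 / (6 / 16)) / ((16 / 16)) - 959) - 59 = -58480 / 991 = -59.01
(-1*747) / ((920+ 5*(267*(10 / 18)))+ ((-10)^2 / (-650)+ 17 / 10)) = -291330 / 648653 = -0.45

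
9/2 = 4.50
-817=-817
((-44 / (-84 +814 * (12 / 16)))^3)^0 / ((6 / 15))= 5 / 2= 2.50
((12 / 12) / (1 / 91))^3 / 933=753571 / 933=807.69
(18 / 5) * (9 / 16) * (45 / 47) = 729 / 376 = 1.94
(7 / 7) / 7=1 / 7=0.14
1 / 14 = 0.07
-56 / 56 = -1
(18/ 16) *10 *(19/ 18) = 95/ 8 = 11.88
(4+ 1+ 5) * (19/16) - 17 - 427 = -432.12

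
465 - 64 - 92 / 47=18755 / 47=399.04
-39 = -39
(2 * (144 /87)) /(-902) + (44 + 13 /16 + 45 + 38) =26745787 /209264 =127.81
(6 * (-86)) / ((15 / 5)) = -172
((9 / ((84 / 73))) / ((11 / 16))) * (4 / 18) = 584 / 231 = 2.53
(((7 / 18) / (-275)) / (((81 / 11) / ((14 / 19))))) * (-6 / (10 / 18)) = 98 / 64125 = 0.00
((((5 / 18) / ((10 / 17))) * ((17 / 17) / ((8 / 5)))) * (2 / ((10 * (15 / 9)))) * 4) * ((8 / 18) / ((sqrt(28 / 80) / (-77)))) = -187 * sqrt(35) / 135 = -8.19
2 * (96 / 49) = 192 / 49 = 3.92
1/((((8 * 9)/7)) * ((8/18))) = 0.22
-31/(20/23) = -713/20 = -35.65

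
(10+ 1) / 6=11 / 6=1.83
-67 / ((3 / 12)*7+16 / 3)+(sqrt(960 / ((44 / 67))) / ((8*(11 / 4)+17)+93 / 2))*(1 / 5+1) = -804 / 85+16*sqrt(11055) / 3135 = -8.92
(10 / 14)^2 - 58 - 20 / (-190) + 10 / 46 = -1224120 / 21413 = -57.17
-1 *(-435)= 435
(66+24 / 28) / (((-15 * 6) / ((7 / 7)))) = -26 / 35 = -0.74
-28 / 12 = -2.33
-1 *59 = -59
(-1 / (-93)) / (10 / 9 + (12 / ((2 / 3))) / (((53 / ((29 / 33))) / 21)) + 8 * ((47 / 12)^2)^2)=503712 / 88536131161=0.00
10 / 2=5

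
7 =7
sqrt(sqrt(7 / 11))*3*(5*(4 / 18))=10*11^(3 / 4)*7^(1 / 4) / 33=2.98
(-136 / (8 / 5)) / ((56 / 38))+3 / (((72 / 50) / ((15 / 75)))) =-57.26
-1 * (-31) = 31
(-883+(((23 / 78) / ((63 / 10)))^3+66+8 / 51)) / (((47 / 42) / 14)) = -10219.23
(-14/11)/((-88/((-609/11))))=-4263/5324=-0.80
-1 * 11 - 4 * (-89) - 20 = 325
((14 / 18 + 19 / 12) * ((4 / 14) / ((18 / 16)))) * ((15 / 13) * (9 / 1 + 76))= 144500 / 2457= 58.81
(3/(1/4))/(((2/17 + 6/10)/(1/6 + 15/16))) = 4505/244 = 18.46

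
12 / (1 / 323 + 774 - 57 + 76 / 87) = 84303 / 5043263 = 0.02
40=40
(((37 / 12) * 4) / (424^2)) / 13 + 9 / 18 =0.50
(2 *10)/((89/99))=1980/89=22.25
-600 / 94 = -300 / 47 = -6.38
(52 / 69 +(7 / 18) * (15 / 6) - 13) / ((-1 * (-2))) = -5.64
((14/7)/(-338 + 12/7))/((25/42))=-294/29425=-0.01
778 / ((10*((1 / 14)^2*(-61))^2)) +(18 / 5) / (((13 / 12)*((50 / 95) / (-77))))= 383415676 / 1209325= 317.05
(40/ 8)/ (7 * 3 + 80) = 5/ 101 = 0.05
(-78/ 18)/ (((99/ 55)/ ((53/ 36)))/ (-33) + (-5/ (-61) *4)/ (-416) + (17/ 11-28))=240405880/ 1469751861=0.16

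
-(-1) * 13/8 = 13/8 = 1.62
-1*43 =-43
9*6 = 54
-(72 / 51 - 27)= 435 / 17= 25.59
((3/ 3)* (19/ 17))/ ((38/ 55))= 55/ 34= 1.62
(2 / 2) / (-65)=-1 / 65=-0.02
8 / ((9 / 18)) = 16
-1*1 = -1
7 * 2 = 14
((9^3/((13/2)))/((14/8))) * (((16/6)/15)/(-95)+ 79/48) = 9108207/86450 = 105.36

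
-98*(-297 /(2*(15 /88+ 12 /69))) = 29455272 /697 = 42260.07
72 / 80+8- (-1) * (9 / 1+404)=4219 / 10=421.90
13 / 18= 0.72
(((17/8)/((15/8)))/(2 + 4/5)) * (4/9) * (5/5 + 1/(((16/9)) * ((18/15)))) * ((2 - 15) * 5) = -17.17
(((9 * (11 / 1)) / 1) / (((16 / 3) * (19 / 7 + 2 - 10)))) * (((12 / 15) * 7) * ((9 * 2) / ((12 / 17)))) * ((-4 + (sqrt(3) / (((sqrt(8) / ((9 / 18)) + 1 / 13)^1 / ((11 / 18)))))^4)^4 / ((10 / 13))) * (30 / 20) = -300870447811902435903403239131681972178448016448478678037620334031908991115451372623 / 1203309636161121487811799281192343875335067626768614608609970856026359935795200 - 666407933609973071622646742694300682548149556655294791072577465257089682961 * sqrt(2) / 56461600795848418159337428734625744901232527532311120899491875751987609600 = -250052.46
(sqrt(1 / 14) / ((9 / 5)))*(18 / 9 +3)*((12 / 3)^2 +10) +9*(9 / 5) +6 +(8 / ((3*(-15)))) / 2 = 325*sqrt(14) / 63 +199 / 9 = 41.41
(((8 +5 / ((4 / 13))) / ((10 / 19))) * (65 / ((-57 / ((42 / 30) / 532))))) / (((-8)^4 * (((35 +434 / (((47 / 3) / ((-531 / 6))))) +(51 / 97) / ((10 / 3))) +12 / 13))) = 74735687 / 5347922545803264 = 0.00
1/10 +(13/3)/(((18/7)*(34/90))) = 4.56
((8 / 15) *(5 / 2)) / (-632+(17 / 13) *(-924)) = -13 / 17943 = -0.00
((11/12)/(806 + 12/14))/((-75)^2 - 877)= 77/321800448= 0.00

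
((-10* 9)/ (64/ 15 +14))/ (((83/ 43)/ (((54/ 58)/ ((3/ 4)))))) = -1044900/ 329759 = -3.17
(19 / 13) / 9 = 19 / 117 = 0.16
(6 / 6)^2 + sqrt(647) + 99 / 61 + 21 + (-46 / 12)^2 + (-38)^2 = sqrt(647) + 3255169 / 2196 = 1507.75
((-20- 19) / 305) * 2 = -78 / 305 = -0.26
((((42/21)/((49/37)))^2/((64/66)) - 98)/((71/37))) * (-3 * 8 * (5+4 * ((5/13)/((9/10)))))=53361677315/6648369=8026.28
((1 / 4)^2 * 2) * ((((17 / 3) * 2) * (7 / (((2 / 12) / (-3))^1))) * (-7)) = 2499 / 2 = 1249.50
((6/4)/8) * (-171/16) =-513/256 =-2.00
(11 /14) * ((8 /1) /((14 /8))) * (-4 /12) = -176 /147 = -1.20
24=24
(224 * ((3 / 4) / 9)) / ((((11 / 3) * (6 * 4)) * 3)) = 7 / 99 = 0.07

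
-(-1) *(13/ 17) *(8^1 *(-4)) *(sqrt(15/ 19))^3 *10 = -62400 *sqrt(285)/ 6137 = -171.65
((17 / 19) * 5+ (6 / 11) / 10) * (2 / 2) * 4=18928 / 1045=18.11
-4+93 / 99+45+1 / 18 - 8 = 6731 / 198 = 33.99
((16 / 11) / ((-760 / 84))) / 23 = -168 / 24035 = -0.01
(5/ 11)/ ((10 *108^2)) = 1/ 256608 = 0.00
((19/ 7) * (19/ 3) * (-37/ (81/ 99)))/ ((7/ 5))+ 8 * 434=2916.72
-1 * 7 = -7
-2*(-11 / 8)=11 / 4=2.75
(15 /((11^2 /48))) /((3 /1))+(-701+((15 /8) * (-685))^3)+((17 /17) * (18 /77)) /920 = -105663960674251663 /49871360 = -2118730282.76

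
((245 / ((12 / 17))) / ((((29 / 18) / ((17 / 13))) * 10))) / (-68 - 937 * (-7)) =42483 / 9788428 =0.00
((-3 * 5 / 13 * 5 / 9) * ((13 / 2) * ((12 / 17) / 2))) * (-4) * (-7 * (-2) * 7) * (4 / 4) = 9800 / 17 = 576.47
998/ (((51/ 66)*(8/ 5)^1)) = 807.21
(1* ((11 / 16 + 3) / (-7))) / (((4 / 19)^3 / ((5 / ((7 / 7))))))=-2023405 / 7168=-282.28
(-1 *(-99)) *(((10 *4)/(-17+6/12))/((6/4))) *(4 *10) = -6400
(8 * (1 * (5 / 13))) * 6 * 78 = 1440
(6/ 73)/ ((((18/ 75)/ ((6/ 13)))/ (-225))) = -33750/ 949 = -35.56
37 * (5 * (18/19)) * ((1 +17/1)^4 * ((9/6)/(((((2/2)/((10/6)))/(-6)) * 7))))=-5243551200/133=-39425196.99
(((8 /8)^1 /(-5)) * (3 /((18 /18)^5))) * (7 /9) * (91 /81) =-637 /1215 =-0.52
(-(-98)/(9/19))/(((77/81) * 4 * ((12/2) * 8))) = 399/352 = 1.13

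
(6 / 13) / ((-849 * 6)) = -0.00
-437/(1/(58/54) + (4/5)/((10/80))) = -63365/1063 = -59.61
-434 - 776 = -1210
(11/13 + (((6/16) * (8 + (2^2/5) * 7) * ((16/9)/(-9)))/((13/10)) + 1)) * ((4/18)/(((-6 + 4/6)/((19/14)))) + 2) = 30691/14742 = 2.08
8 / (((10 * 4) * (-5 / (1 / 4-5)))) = 19 / 100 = 0.19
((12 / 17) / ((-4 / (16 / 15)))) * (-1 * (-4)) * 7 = -448 / 85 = -5.27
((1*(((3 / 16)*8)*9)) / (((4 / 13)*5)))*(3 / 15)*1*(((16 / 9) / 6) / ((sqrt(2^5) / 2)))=13*sqrt(2) / 100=0.18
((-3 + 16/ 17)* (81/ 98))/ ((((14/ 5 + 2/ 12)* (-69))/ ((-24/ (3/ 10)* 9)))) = -1458000/ 243593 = -5.99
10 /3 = 3.33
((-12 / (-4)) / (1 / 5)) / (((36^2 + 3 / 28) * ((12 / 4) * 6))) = 70 / 108873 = 0.00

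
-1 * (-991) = 991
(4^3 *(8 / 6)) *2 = 512 / 3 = 170.67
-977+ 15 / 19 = -18548 / 19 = -976.21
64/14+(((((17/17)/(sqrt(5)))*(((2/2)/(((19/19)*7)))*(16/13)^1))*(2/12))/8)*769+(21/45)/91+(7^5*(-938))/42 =-512355148/1365+769*sqrt(5)/1365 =-375350.50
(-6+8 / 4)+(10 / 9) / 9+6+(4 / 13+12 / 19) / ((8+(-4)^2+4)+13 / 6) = 7802356 / 3621267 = 2.15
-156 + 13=-143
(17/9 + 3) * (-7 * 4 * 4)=-547.56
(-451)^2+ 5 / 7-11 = 1423735 / 7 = 203390.71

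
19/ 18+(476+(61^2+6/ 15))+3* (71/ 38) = 4204.06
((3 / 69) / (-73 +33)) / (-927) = 1 / 852840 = 0.00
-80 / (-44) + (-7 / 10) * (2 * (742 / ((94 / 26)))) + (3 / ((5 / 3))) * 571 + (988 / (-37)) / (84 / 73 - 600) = 775966014368 / 1045304205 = 742.34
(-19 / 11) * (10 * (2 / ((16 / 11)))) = -95 / 4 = -23.75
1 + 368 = 369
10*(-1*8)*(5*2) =-800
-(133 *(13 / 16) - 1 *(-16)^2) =147.94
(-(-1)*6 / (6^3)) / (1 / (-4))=-1 / 9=-0.11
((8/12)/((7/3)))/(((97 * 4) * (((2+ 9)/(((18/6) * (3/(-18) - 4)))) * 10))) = -5/59752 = -0.00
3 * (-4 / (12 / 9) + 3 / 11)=-90 / 11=-8.18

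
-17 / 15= -1.13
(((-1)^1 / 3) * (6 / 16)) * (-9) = 9 / 8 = 1.12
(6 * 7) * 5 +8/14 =1474/7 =210.57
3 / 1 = 3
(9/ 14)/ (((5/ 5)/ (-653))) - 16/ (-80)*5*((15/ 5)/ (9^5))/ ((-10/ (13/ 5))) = -1445962433/ 3444525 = -419.79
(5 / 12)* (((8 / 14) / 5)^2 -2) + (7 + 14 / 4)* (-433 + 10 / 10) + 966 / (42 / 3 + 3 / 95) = -8755057721 / 1959510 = -4467.98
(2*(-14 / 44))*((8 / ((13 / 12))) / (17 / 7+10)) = -1568 / 4147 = -0.38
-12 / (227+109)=-1 / 28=-0.04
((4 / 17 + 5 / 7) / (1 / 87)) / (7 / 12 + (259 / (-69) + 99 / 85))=-13566780 / 329357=-41.19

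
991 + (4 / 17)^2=286415 / 289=991.06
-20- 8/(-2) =-16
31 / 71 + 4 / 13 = 687 / 923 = 0.74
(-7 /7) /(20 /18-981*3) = 9 /26477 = 0.00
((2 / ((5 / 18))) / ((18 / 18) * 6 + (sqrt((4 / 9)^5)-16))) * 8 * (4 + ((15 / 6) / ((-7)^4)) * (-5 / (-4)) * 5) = -336609918 / 14393995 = -23.39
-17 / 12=-1.42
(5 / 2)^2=25 / 4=6.25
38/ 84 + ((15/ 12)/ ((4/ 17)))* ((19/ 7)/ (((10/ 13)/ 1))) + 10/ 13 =24919/ 1248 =19.97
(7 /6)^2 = 49 /36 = 1.36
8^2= 64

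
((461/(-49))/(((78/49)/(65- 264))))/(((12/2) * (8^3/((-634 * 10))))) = -145406315/59904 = -2427.32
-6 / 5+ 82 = 404 / 5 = 80.80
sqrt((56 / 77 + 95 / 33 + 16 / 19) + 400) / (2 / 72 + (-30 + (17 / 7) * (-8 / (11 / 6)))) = -84 * sqrt(159000303) / 2136721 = -0.50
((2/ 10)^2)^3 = 1/ 15625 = 0.00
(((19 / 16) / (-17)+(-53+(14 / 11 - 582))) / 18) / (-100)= 0.35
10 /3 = 3.33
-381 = -381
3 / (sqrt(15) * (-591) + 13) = -1773 * sqrt(15) / 5239046-39 / 5239046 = -0.00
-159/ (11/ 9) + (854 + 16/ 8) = 7985/ 11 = 725.91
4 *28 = 112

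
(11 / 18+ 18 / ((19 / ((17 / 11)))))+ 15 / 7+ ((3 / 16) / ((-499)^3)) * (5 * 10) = 55206928042159 / 13088155898664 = 4.22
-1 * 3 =-3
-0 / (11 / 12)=0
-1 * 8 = -8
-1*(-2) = 2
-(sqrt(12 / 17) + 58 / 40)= -29 / 20 - 2 * sqrt(51) / 17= -2.29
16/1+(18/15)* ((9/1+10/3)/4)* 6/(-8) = 529/40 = 13.22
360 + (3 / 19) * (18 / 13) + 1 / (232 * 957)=19754363623 / 54839928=360.22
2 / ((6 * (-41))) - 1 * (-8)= 983 / 123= 7.99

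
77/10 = 7.70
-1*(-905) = 905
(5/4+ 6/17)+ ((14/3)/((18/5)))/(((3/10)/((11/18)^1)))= 210361/49572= 4.24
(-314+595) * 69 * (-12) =-232668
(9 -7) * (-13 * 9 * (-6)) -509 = 895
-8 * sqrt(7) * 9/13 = -14.65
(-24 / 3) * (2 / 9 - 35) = 2504 / 9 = 278.22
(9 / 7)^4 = 2.73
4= 4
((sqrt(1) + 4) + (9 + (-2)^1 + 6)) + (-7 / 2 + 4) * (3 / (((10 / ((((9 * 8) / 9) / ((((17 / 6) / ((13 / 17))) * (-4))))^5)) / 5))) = 36218598023250 / 2015993900449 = 17.97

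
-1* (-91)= 91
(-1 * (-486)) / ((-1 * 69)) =-162 / 23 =-7.04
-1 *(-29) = 29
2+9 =11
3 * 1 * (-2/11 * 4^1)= -24/11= -2.18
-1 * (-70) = 70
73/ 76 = 0.96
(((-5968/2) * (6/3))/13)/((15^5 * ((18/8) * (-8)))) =2984/88846875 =0.00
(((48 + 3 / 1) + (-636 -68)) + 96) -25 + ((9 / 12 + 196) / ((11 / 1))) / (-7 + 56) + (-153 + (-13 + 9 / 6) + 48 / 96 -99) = -1821033 / 2156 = -844.63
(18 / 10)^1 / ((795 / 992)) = 2.25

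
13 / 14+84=1189 / 14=84.93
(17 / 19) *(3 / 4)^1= 51 / 76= 0.67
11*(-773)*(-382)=3248146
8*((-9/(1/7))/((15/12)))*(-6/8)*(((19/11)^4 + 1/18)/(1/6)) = 1189651176/73205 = 16250.96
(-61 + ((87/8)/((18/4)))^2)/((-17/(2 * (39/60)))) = 103259/24480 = 4.22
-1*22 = -22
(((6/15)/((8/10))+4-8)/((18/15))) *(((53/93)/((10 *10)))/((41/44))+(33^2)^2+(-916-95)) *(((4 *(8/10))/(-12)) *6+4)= -8294370.04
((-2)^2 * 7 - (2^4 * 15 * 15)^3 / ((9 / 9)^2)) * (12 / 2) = -279935999832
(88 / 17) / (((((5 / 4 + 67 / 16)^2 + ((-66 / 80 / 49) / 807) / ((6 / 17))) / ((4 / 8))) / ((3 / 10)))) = 668118528 / 25440531331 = 0.03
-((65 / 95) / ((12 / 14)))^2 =-8281 / 12996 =-0.64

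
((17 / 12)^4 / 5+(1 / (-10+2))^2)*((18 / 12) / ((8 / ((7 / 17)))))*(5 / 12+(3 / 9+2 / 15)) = 31587311 / 564019200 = 0.06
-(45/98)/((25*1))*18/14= -81/3430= -0.02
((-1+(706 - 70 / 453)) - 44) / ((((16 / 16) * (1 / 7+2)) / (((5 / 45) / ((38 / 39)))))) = 27242033 / 774630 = 35.17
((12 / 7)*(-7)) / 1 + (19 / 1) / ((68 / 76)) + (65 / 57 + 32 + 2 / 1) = 43000 / 969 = 44.38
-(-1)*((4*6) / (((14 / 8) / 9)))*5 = 4320 / 7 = 617.14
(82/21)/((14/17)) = 697/147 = 4.74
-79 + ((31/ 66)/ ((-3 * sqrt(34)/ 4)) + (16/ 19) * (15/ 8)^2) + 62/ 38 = -5655/ 76 - 31 * sqrt(34)/ 1683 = -74.52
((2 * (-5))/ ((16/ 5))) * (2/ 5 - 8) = 23.75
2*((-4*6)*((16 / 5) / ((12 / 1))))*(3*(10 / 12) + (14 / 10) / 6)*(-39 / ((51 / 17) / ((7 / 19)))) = 238784 / 1425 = 167.57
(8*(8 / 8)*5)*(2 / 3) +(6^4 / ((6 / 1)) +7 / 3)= 245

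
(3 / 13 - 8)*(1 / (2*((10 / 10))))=-3.88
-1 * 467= -467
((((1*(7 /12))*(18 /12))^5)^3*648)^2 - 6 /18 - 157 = 7487.92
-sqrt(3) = -1.73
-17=-17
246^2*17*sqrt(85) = 1028772*sqrt(85) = 9484809.19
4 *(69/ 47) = 5.87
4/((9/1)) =0.44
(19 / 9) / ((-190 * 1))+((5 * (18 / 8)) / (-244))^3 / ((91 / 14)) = -3025671697 / 271941396480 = -0.01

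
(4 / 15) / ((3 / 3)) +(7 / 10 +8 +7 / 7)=9.97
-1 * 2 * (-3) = 6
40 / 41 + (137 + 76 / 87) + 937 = 3837554 / 3567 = 1075.85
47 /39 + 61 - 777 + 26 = -26863 /39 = -688.79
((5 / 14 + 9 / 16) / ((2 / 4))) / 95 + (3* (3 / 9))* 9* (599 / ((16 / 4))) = 7170133 / 5320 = 1347.77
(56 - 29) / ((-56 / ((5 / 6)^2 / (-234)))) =25 / 17472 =0.00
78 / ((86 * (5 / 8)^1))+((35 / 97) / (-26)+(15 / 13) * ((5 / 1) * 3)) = 781853 / 41710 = 18.74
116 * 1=116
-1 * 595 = -595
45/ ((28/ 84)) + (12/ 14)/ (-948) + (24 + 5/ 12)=1057883/ 6636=159.42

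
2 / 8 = 0.25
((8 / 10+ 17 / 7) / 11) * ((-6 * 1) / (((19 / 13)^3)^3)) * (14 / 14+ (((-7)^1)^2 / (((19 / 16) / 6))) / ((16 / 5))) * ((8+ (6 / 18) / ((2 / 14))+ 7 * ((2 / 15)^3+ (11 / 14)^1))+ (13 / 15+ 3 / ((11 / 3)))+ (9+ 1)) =-191994015451660852183 / 1537405200105823125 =-124.88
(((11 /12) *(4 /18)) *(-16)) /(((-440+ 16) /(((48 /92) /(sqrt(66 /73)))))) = 2 *sqrt(4818) /32913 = 0.00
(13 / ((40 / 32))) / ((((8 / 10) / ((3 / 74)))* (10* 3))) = 13 / 740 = 0.02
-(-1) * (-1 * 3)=-3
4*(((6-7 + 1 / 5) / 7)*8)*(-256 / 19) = 32768 / 665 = 49.28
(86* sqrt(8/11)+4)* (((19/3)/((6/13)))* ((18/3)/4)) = 247/3+10621* sqrt(22)/33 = 1591.94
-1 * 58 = -58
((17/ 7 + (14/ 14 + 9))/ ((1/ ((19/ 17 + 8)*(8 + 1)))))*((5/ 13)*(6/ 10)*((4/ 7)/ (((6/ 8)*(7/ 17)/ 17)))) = 33011280/ 4459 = 7403.29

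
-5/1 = -5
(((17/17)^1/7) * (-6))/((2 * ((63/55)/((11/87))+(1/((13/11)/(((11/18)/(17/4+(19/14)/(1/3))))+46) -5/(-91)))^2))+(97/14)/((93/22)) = 13216395434402211969973/8088982566621900181644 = 1.63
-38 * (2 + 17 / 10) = -703 / 5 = -140.60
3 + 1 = 4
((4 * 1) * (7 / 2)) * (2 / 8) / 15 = 7 / 30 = 0.23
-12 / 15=-4 / 5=-0.80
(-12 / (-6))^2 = 4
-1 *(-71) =71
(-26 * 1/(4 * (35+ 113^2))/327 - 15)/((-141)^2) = -125607253/166479835896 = -0.00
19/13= 1.46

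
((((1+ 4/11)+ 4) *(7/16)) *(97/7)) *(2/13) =5723/1144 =5.00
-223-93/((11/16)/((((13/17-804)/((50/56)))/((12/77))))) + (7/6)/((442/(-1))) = 10351421929/13260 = 780650.22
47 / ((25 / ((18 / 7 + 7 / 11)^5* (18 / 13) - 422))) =6142647584056 / 67669603925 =90.77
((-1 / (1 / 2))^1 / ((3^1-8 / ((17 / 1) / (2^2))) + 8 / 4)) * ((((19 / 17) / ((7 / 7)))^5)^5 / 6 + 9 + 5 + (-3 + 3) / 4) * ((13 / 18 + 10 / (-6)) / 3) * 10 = 2889045991627609446837667447646435 / 85720773291389935684386069105909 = 33.70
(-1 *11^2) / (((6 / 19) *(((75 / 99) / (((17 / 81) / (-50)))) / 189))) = 3009391 / 7500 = 401.25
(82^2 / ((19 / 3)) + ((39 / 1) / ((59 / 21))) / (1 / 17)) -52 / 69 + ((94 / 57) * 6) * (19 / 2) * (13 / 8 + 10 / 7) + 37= 3510606721 / 2165772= 1620.95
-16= -16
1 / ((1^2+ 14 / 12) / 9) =54 / 13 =4.15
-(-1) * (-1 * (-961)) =961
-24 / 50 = -0.48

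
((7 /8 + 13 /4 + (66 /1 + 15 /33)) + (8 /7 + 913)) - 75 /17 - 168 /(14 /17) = 8129525 /10472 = 776.31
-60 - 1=-61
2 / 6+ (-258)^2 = 199693 / 3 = 66564.33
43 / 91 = 0.47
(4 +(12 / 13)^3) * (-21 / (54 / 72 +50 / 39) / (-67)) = 2650032 / 3589391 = 0.74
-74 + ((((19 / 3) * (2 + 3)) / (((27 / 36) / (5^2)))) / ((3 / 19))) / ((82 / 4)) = 279082 / 1107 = 252.11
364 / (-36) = -10.11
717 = 717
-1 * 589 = -589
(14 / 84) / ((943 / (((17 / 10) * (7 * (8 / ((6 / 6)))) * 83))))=19754 / 14145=1.40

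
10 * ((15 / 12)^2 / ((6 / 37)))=4625 / 48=96.35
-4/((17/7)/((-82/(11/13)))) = 29848/187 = 159.61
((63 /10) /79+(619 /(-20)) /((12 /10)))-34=-566069 /9480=-59.71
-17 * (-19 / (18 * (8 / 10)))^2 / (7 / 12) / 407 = -153425 / 1230768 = -0.12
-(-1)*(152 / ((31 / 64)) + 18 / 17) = 165934 / 527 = 314.87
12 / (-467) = -12 / 467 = -0.03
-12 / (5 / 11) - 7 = -167 / 5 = -33.40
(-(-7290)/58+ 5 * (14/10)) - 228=-2764/29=-95.31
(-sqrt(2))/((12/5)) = -5 * sqrt(2)/12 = -0.59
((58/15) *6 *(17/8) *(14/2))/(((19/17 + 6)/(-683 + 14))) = -39248223/1210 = -32436.55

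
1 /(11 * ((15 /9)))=3 /55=0.05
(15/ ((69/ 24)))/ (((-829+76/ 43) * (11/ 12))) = -20640/ 2999821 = -0.01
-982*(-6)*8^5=193069056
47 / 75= 0.63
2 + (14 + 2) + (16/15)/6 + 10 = 1268/45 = 28.18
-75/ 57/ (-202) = 25/ 3838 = 0.01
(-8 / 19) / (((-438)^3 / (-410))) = -410 / 199565721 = -0.00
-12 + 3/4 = -45/4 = -11.25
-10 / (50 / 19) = -19 / 5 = -3.80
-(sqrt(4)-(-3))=-5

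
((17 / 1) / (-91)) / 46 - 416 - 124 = -2260457 / 4186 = -540.00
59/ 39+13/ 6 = 287/ 78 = 3.68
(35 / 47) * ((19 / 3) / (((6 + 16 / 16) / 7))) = 665 / 141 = 4.72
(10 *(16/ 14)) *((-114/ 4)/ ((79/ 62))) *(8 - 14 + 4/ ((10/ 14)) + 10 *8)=-11252256/ 553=-20347.66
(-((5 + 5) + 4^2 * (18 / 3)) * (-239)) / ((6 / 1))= 12667 / 3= 4222.33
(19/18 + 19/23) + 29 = 12785/414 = 30.88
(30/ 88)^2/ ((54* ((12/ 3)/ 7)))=175/ 46464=0.00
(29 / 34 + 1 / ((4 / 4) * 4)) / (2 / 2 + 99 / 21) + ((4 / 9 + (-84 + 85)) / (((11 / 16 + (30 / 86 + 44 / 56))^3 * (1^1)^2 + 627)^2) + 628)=15378996807182113465582062606228289 / 24481323986296460773004340397344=628.19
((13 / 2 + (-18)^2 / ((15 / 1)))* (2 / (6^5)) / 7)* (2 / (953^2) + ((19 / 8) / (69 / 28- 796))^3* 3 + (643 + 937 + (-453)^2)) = 4631088368418300350679997177 / 21690702180941131790887680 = 213.51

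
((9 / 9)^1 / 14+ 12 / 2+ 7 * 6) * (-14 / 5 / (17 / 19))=-12787 / 85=-150.44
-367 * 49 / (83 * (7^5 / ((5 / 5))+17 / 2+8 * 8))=-35966 / 2801997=-0.01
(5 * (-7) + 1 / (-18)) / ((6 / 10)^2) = -15775 / 162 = -97.38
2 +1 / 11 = 23 / 11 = 2.09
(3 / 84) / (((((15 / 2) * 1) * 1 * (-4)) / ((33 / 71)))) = -11 / 19880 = -0.00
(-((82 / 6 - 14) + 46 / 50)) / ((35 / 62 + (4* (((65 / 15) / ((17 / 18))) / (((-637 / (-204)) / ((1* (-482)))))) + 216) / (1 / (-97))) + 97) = -133672 / 57861273675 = -0.00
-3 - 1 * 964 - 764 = -1731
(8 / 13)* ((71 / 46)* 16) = 4544 / 299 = 15.20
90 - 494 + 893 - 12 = 477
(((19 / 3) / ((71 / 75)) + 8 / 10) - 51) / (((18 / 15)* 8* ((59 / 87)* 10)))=-223967 / 335120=-0.67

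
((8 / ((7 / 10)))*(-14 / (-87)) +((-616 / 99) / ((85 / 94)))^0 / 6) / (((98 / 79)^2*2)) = 2178109 / 3342192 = 0.65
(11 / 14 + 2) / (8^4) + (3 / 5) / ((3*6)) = 29257 / 860160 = 0.03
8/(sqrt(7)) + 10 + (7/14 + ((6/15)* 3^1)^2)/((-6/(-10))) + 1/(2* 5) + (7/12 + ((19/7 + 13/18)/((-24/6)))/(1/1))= 8* sqrt(7)/7 + 6581/504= 16.08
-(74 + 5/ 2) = -153/ 2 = -76.50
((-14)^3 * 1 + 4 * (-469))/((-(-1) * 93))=-1540/31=-49.68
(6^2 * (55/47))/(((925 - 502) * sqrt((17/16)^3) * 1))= 14080 * sqrt(17)/638401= 0.09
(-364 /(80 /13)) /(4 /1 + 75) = -1183 /1580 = -0.75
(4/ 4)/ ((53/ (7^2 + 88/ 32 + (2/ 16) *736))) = 575/ 212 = 2.71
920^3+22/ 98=38155712011/ 49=778688000.22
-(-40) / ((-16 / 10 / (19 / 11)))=-475 / 11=-43.18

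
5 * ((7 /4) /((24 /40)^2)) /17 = 875 /612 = 1.43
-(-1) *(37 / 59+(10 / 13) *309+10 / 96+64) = 11134027 / 36816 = 302.42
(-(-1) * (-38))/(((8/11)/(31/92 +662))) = -34607.11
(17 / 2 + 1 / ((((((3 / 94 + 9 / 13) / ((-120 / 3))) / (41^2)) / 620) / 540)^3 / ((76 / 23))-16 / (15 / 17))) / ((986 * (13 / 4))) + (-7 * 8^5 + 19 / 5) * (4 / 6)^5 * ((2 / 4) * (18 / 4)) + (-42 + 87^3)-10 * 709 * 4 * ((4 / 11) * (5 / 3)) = 5153888553866667679204787835095640817585105633019374 / 8989690829483455310356660217697023047867871745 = 573310.99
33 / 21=11 / 7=1.57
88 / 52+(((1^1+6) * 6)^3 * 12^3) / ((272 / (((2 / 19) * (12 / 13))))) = 14772554 / 323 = 45735.46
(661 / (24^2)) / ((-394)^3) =-661 / 35229878784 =-0.00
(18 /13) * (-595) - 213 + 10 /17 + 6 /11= -2517817 /2431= -1035.71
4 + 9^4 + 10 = 6575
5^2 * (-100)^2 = 250000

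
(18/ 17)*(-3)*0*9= 0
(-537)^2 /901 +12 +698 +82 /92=42728575 /41446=1030.95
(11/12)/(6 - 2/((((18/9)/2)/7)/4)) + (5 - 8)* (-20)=35989/600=59.98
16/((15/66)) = 352/5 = 70.40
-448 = -448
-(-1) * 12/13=12/13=0.92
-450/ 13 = -34.62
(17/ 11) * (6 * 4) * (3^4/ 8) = 4131/ 11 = 375.55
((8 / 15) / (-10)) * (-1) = 4 / 75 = 0.05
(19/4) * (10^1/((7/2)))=95/7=13.57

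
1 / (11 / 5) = 5 / 11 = 0.45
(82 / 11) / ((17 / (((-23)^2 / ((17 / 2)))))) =86756 / 3179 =27.29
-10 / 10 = -1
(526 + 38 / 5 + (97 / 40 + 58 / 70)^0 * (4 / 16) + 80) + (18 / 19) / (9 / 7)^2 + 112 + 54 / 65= 32333707 / 44460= 727.25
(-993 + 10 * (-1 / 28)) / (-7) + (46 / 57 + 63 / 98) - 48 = 266335 / 2793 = 95.36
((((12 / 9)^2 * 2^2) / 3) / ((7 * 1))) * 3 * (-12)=-256 / 21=-12.19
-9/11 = -0.82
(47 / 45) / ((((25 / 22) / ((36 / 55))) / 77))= 28952 / 625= 46.32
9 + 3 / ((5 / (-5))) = 6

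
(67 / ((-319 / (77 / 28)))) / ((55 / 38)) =-1273 / 3190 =-0.40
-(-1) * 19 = 19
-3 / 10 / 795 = -1 / 2650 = -0.00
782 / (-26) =-391 / 13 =-30.08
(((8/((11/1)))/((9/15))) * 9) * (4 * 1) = 480/11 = 43.64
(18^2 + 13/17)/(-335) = -5521/5695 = -0.97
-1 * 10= -10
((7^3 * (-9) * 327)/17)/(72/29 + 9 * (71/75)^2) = -18296263125/3250213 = -5629.25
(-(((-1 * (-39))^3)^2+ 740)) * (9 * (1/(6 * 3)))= -1759372250.50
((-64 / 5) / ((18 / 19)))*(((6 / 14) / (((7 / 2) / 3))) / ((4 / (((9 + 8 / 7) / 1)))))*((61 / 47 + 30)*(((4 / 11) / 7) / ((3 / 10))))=-254000512 / 3723951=-68.21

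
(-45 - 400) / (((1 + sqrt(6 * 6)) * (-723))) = 445 / 5061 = 0.09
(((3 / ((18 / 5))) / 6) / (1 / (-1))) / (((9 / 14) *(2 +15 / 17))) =-85 / 1134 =-0.07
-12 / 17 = -0.71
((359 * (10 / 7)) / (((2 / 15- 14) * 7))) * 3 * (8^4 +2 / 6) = -330881325 / 5096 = -64929.62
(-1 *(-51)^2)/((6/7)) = -6069/2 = -3034.50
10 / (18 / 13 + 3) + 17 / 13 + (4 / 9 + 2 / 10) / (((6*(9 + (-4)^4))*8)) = 507344363 / 141382800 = 3.59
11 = 11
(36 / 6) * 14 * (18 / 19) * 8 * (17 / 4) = 51408 / 19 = 2705.68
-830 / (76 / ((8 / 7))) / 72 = -415 / 2394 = -0.17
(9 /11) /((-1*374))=-9 /4114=-0.00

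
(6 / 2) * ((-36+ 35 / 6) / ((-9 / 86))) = 7783 / 9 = 864.78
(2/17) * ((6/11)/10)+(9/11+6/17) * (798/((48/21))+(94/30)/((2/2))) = 3085831/7480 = 412.54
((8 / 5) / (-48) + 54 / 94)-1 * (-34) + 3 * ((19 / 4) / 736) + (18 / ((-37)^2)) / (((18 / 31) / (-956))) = 36689629649 / 2841386880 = 12.91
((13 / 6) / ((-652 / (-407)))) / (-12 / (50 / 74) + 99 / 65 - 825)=-1719575 / 1069548624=-0.00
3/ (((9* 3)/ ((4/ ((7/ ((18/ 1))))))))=1.14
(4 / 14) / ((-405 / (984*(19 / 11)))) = -12464 / 10395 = -1.20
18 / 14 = 9 / 7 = 1.29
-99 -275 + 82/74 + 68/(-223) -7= -3137004/8251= -380.20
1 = 1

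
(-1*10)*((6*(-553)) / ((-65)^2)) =6636 / 845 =7.85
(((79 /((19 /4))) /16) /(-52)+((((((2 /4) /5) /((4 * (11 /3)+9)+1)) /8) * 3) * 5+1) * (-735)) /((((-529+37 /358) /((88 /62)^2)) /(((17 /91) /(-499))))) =-79748730981293 /75512325339063795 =-0.00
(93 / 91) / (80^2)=93 / 582400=0.00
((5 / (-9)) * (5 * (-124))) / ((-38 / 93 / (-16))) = 768800 / 57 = 13487.72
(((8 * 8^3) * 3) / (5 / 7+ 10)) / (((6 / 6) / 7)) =200704 / 25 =8028.16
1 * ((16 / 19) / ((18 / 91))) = 728 / 171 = 4.26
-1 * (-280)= 280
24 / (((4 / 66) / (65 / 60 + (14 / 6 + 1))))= 1749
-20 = -20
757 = 757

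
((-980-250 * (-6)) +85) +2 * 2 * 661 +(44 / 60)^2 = 731146 / 225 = 3249.54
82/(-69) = -82/69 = -1.19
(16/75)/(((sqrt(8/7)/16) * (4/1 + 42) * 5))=32 * sqrt(14)/8625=0.01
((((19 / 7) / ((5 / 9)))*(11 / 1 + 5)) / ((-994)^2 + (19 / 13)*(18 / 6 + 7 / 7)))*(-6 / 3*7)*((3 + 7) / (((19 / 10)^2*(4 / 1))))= -2925 / 3813224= -0.00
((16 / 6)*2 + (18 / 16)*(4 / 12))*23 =3151 / 24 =131.29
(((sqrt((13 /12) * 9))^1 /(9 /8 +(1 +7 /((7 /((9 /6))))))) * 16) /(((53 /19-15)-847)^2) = 23104 * sqrt(39) /7728663125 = 0.00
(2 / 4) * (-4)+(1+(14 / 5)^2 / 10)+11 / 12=1051 / 1500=0.70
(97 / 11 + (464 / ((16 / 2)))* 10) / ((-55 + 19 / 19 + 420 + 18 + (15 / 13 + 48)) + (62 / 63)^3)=1.36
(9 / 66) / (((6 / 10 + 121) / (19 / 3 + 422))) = 6425 / 13376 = 0.48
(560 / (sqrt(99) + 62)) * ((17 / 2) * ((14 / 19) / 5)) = 118048 / 10165- 5712 * sqrt(11) / 10165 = 9.75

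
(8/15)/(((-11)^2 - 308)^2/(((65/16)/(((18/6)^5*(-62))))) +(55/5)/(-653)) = -67912/16513365552321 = -0.00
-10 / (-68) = 5 / 34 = 0.15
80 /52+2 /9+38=4652 /117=39.76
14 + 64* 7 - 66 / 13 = 5940 / 13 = 456.92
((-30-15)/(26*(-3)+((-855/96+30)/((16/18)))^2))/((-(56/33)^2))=1520640/47209001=0.03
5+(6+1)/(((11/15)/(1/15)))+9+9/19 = 3158/209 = 15.11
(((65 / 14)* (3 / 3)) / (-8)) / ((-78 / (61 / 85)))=61 / 11424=0.01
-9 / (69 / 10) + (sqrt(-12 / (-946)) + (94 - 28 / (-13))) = sqrt(2838) / 473 + 28360 / 299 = 94.96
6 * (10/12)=5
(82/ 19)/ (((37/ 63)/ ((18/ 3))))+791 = 587069/ 703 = 835.09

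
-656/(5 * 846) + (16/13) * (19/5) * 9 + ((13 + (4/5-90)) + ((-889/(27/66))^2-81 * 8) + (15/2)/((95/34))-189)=4439804111063/940329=4721543.32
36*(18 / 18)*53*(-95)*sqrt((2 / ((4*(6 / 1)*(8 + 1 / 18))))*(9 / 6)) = -54378*sqrt(145) / 29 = -22579.24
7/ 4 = 1.75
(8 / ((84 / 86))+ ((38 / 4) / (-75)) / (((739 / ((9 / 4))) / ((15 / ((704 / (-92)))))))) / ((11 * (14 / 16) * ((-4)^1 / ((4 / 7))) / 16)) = -894922913 / 460060755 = -1.95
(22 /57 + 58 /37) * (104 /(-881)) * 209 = -48.20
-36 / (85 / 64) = -2304 / 85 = -27.11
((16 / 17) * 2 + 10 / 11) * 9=4698 / 187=25.12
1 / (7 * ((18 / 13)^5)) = 371293 / 13226976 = 0.03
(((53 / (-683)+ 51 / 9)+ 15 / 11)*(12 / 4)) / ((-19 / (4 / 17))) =-626828 / 2426699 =-0.26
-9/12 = -3/4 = -0.75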